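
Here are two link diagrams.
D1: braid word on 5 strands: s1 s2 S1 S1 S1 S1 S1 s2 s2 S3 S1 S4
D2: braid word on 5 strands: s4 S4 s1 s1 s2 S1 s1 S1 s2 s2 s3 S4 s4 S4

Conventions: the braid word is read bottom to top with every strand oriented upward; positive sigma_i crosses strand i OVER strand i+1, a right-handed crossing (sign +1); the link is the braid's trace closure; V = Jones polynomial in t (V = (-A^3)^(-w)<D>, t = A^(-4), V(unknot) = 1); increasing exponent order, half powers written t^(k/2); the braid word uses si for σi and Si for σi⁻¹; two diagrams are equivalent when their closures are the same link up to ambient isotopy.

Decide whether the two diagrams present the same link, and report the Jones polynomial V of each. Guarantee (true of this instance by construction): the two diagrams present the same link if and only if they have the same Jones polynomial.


equivalent: no
D1 (bracket -A^-20 + A^-16 - A^-12 + 3A^-8 - 2A^-4 + 3 - 2A^4 + A^8 - A^12; 12 crossings at w = -4): V = -t^-6 + t^-5 - 2t^-4 + 3t^-3 - 2t^-2 + 3t^-1 - 1 + t - t^2
D2 (bracket -A^-12 + A^-8 - A^-4 + 2 - A^4 + A^8; 14 crossings at w = +4): V = t - t^2 + 2t^3 - t^4 + t^5 - t^6
key observation: comparing 2 Jones polynomials yields 2 groups


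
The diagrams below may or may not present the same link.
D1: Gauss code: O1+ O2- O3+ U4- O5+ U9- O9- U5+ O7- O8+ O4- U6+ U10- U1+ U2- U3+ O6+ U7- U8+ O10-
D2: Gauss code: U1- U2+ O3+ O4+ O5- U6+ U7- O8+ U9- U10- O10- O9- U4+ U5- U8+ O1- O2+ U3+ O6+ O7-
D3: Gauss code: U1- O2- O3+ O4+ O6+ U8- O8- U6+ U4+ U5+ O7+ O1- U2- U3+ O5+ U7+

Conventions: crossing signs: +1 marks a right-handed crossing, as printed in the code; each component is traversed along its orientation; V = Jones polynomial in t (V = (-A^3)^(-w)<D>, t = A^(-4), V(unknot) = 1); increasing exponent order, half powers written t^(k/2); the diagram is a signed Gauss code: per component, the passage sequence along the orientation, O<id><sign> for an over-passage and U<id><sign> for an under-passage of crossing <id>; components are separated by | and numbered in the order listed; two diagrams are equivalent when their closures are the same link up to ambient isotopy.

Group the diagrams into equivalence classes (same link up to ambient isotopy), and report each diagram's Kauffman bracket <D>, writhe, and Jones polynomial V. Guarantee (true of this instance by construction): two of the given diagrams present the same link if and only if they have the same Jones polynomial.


equivalence classes: {D1, D2, D3}
D1 (bracket 1; 10 crossings at w = 0): V = 1
D2 (bracket 1; 10 crossings at w = 0): V = 1
D3 (bracket A^6; 8 crossings at w = +2): V = 1
key observation: all 3 diagrams share one V(t), hence one class


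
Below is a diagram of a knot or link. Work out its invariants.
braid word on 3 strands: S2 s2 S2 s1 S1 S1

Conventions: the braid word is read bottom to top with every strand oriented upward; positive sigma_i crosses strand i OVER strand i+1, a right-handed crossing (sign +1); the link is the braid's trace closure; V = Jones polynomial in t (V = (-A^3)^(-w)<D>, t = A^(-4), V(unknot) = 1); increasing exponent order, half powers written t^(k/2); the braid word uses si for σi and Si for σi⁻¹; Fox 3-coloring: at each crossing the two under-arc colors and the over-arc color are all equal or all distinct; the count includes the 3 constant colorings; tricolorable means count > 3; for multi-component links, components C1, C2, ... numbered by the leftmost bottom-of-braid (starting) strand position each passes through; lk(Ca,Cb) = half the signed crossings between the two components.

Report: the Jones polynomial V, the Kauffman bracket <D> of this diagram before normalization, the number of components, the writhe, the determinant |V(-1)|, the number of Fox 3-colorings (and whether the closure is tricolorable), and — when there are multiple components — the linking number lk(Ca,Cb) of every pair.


Jones polynomial: V(t) = 1
<D> = A^-6; writhe -2
components 1, writhe -2 (6 crossings)
3-colorings: 3 of 3^6, det 1 — not tricolorable
note: |V(-1)| = 1: so not tricolorable, since 3 does not divide 1


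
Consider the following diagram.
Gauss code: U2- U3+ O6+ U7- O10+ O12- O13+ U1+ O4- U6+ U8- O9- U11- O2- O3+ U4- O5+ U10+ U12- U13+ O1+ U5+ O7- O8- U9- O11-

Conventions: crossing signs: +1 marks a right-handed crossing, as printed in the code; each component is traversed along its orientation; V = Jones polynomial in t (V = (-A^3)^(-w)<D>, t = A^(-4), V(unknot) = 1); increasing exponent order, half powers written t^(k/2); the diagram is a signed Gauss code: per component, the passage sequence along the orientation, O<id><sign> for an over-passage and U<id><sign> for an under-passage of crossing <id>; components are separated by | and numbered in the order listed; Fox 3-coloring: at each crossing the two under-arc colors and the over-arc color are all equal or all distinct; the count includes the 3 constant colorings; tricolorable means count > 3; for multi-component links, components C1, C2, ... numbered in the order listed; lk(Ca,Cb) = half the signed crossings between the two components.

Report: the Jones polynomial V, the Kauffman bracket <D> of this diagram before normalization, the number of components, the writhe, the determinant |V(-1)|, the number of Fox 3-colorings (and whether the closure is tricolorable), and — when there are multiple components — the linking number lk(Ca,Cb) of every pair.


V(t) = -t^-5 + 2t^-4 - 3t^-3 + 4t^-2 - 4t^-1 + 5 - 3t + 2t^2 - t^3
bracket: A^-15 - 2A^-11 + 3A^-7 - 5A^-3 + 4A - 4A^5 + 3A^9 - 2A^13 + A^17, w = -1
1 component, writhe -1, over 13 crossings
det 25, colorings 3 of 3^13 — not tricolorable
observation: V spans 8 powers of t: at least 8 crossings in any diagram


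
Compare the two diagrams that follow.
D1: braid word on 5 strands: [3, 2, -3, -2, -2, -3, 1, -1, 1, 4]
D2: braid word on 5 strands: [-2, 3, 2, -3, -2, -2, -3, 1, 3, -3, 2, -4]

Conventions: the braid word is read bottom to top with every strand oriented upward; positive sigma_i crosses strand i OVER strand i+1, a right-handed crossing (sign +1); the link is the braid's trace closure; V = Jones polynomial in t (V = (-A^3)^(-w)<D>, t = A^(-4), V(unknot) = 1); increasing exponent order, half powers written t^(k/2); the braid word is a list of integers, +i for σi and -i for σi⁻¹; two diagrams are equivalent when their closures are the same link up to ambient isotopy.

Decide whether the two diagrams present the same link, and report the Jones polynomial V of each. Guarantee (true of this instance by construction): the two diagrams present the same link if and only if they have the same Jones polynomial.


equivalent: yes
V(D1) = 1  (w 0, c 10, <D> = 1)
V(D2) = 1  (w -2, c 12, <D> = A^-6)
why: from 10 to 12 crossings by R-moves: one link, two diagrams


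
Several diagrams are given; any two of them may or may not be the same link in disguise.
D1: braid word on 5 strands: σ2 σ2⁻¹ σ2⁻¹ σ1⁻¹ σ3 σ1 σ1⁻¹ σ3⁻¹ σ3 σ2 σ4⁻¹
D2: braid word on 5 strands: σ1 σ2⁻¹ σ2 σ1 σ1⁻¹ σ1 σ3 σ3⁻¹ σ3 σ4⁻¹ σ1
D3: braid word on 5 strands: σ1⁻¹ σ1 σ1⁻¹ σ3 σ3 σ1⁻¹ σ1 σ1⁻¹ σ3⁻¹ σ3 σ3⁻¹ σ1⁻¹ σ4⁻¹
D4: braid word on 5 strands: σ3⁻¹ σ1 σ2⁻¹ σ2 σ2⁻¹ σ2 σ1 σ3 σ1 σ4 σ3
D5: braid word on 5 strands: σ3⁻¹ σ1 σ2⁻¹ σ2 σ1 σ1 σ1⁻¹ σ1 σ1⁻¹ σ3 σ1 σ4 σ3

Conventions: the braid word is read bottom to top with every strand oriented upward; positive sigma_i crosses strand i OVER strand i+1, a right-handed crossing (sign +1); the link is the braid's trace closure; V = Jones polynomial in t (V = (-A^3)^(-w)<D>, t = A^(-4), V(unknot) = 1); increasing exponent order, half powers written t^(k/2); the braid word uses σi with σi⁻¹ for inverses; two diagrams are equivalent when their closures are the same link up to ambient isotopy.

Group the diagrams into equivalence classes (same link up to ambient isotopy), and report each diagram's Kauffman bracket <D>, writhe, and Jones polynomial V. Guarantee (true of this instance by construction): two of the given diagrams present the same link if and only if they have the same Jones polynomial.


equivalence classes: {D1} | {D2, D4, D5} | {D3}
D1 (bracket A^-5 + A^-1; 11 crossings at w = -1): V = -t^(-1/2) - t^(1/2)
V(D2) = -t^(1/2) - t^(3/2) - t^(5/2) + t^(9/2)  [11 crossings, <D> = -A^-9 + A^-1 + A^3 + A^7, w = +3]
D3 (bracket A^-7 + A^-3 + A - A^9; 13 crossings at w = -3): V = t^(-9/2) - t^(-5/2) - t^(-3/2) - t^(-1/2)
D4 (bracket -A^-3 + A^5 + A^9 + A^13; 11 crossings at w = +5): V = -t^(1/2) - t^(3/2) - t^(5/2) + t^(9/2)
D5 (bracket -A^-3 + A^5 + A^9 + A^13; 13 crossings at w = +5): V = -t^(1/2) - t^(3/2) - t^(5/2) + t^(9/2)
key observation: 3 values of V(t) split the 5 diagrams


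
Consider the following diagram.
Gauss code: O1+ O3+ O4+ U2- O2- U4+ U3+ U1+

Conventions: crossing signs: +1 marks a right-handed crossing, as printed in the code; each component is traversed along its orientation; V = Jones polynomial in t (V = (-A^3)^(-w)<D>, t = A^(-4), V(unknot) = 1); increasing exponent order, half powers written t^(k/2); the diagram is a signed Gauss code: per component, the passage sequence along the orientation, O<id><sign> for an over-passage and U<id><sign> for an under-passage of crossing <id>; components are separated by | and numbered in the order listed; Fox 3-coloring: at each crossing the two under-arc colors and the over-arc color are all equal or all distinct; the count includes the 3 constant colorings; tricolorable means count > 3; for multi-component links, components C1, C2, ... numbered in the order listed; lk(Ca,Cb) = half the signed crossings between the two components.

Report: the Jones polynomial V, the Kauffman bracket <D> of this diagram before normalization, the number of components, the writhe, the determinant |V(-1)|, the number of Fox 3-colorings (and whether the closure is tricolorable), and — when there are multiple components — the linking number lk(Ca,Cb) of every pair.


V = 1
<D> = A^6 (w = +2)
1 component over 4 crossings, w = +2
3 Fox colorings among 3^4, |V(-1)| = 1: not tricolorable
why: w = +2 (over 4 crossings) is diagram-only; (-A^3)^(-2) removes it from V


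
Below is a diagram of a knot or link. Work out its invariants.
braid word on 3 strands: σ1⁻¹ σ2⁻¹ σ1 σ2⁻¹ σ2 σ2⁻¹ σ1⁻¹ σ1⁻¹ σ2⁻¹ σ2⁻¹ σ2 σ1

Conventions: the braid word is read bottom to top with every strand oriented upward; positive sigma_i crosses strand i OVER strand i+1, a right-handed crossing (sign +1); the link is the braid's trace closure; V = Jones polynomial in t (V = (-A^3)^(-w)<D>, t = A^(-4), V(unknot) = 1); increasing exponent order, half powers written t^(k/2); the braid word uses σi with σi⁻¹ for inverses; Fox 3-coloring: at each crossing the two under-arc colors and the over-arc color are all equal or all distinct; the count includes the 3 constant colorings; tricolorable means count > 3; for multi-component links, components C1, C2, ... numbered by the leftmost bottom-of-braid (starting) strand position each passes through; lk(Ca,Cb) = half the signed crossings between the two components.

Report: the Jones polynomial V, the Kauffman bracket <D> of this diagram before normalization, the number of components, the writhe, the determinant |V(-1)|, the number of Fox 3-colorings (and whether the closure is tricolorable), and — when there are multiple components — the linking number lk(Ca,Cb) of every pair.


V(t) = -t^-6 + t^-5 - t^-4 + 2t^-3 - t^-2 + t^-1
bracket: A^-8 - A^-4 + 2 - A^4 + A^8 - A^12, w = -4
1 component, writhe -4, over 12 crossings
det 7, colorings 3 of 3^12 — not tricolorable
observation: w = -4 (over 12 crossings) is diagram-only; (-A^3)^(4) removes it from V


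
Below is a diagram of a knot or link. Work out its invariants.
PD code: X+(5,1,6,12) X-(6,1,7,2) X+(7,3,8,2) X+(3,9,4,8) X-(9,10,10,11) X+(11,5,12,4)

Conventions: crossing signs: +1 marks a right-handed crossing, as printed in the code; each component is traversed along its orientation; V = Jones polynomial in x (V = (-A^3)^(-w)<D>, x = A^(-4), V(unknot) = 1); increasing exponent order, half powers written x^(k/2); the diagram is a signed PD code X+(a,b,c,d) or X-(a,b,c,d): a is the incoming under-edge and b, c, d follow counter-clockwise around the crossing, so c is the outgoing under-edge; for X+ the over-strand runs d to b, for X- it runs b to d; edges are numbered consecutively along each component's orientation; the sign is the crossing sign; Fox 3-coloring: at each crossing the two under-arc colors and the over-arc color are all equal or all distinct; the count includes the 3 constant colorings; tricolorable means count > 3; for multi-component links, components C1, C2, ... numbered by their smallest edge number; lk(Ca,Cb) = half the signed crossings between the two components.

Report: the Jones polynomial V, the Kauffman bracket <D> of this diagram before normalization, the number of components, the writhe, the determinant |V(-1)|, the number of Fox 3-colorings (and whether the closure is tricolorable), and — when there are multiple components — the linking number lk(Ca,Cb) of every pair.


Jones polynomial: V(x) = x + x^3 - x^4
<D> = -A^-10 + A^-6 + A^2; writhe +2
components 1, writhe +2 (6 crossings)
3-colorings: 9 of 3^6, det 3 — tricolorable
note: V spans 3 powers of x: at least 3 crossings in any diagram


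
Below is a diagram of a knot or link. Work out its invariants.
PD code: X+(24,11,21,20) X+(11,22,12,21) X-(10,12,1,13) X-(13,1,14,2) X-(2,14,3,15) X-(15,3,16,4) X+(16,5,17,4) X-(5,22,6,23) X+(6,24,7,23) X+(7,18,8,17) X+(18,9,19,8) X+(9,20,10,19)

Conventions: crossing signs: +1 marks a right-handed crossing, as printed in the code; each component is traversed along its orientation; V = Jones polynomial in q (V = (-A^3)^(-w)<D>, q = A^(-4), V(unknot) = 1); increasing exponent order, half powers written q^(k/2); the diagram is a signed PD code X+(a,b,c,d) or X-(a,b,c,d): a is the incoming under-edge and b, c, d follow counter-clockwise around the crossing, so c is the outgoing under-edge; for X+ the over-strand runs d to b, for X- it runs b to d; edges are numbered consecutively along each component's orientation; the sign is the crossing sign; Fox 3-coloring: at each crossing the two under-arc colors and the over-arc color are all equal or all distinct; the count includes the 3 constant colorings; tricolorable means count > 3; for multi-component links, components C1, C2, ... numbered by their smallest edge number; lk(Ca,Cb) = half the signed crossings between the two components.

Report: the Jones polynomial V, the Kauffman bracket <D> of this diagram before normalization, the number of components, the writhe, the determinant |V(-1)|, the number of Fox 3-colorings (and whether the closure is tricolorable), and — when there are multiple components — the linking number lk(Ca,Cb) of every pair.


V = 1 + q + q^2 + q^3
<D> = A^-6 + A^-2 + A^2 + A^6 (w = +2)
3 components over 12 crossings, w = +2
lk(C1,C2): 0
lk(C1,C3) = 0
linking number lk(C2,C3) = +1
9 Fox colorings among 3^12, |V(-1)| = 0: tricolorable
why: w = +2 (over 12 crossings) is diagram-only; (-A^3)^(-2) removes it from V


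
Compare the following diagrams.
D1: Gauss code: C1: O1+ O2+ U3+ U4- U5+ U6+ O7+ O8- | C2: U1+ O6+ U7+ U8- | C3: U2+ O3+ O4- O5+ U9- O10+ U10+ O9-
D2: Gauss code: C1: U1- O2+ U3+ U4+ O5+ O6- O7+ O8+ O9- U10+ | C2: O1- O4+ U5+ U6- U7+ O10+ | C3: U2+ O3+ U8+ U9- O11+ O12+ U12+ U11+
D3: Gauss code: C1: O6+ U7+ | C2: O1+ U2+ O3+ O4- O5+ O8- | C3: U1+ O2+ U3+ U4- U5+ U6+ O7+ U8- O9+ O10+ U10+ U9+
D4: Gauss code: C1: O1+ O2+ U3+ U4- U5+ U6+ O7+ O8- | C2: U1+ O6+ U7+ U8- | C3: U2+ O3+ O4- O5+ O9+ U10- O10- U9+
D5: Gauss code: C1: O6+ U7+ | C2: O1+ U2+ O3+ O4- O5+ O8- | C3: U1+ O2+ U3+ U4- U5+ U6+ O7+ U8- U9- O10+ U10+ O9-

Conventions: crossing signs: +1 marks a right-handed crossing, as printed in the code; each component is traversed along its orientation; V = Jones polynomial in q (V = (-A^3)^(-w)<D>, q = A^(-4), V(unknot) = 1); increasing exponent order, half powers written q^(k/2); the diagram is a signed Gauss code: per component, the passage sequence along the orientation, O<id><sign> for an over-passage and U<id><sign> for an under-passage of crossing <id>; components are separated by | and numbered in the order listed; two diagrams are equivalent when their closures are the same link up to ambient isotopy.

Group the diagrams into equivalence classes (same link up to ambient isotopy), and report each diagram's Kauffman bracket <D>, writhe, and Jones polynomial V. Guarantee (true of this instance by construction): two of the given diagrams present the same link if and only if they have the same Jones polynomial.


grouping into links: {D1, D2, D3, D4, D5}
V(D1) = q + 2q^3 + q^5  (w +4, c 10, <D> = A^-8 + 2 + A^8)
V(D2) = q + 2q^3 + q^5  (w +6, c 12, <D> = A^-2 + 2A^6 + A^14)
V(D3) = q + 2q^3 + q^5  (w +6, c 10, <D> = A^-2 + 2A^6 + A^14)
D4 (bracket A^-8 + 2 + A^8; 10 crossings at w = +4): V = q + 2q^3 + q^5
V(D5) = q + 2q^3 + q^5  (w +4, c 10, <D> = A^-8 + 2 + A^8)
why: one V(q) for all 5 diagrams — one class (guaranteed)


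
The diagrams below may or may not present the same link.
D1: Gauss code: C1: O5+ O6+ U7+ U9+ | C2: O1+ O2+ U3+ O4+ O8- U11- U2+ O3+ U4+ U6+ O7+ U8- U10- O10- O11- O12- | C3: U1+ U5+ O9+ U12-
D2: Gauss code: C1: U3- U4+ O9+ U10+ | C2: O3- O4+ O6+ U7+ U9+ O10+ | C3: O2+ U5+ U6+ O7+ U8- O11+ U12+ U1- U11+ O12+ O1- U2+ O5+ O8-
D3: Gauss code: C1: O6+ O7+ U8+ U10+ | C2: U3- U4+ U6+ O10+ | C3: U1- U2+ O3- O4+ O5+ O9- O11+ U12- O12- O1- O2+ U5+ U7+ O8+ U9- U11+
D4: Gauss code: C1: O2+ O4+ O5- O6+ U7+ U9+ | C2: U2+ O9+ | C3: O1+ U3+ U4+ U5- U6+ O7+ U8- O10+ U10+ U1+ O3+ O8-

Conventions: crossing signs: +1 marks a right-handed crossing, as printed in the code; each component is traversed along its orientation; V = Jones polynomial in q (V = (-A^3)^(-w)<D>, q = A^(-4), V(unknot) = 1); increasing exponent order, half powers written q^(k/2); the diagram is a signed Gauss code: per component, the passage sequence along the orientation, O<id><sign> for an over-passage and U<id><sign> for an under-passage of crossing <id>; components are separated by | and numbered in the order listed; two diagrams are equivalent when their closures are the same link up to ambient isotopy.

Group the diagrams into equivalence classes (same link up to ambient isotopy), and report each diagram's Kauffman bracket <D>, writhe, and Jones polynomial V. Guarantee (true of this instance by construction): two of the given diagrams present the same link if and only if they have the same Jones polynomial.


equivalence classes: {D1, D2, D3, D4}
D1 (bracket A^-8 + 2 + A^8; 12 crossings at w = +4): V = q + 2q^3 + q^5
D2 (bracket A^-2 + 2A^6 + A^14; 12 crossings at w = +6): V = q + 2q^3 + q^5
V(D3) = q + 2q^3 + q^5  (w +4, c 12, <D> = A^-8 + 2 + A^8)
V(D4) = q + 2q^3 + q^5  [10 crossings, <D> = A^-2 + 2A^6 + A^14, w = +6]
key observation: one V(q) for all 4 diagrams — one class (guaranteed)


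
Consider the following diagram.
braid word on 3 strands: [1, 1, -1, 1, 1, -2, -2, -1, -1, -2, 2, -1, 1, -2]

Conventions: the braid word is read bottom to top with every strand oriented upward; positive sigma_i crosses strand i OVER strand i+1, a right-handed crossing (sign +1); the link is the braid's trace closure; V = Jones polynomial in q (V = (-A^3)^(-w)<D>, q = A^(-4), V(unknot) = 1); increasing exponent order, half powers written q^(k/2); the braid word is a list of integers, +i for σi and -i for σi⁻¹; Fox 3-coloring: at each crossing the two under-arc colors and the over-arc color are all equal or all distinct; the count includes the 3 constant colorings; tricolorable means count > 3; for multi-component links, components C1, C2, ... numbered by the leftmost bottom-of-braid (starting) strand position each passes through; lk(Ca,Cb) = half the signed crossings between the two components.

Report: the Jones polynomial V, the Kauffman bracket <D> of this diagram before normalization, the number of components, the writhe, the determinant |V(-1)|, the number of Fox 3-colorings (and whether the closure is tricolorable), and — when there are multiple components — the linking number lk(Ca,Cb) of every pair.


V = -q^-5 + q^-4 - q^-3 + 2q^-2 - q^-1 + 2 - q
<D> = -A^-10 + 2A^-6 - A^-2 + 2A^2 - A^6 + A^10 - A^14 (w = -2)
1 component over 14 crossings, w = -2
9 Fox colorings among 3^14, |V(-1)| = 9: tricolorable
why: det 9 = |V(-1)|; divisible by 3, so tricolorable


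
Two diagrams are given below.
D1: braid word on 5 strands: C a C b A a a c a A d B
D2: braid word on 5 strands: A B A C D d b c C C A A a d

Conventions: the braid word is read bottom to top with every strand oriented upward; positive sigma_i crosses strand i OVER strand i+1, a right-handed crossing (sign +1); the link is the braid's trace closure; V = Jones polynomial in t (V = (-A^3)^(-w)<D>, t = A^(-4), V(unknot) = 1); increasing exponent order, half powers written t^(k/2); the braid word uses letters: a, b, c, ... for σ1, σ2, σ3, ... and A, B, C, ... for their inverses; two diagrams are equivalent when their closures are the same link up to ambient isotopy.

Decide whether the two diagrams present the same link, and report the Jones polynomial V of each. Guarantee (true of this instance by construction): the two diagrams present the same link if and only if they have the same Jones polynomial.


equivalent: no
D1 (bracket A^-2 - A^2 + A^6 - A^10 + A^14; 12 crossings at w = +2): V = t^-2 - t^-1 + 1 - t + t^2
D2 (bracket A^-8 - A^-4 + 2 - A^4 + A^8 - A^12; 14 crossings at w = -4): V = -t^-6 + t^-5 - t^-4 + 2t^-3 - t^-2 + t^-1
key observation: comparing 2 Jones polynomials yields 2 groups


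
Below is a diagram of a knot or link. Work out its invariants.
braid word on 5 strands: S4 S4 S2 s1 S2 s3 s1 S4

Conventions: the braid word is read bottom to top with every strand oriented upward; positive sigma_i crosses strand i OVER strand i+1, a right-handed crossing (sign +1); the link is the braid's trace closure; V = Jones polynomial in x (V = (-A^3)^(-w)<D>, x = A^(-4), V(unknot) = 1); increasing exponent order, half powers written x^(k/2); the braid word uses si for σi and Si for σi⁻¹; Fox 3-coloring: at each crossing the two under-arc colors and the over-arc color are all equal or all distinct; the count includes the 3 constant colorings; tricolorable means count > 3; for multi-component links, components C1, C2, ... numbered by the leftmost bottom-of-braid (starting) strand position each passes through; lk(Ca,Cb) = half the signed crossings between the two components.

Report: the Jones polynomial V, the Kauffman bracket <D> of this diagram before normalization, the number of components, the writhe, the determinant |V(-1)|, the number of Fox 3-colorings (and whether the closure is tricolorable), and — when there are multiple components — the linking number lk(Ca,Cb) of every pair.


Jones polynomial: V(x) = -x^-6 + 2x^-5 - 2x^-4 + 3x^-3 - 3x^-2 + 2x^-1 - 1 + x
<D> = A^-10 - A^-6 + 2A^-2 - 3A^2 + 3A^6 - 2A^10 + 2A^14 - A^18; writhe -2
components 1, writhe -2 (8 crossings)
3-colorings: 9 of 3^8, det 15 — tricolorable
note: the span of V is 7, forcing >= 7 crossings in any diagram


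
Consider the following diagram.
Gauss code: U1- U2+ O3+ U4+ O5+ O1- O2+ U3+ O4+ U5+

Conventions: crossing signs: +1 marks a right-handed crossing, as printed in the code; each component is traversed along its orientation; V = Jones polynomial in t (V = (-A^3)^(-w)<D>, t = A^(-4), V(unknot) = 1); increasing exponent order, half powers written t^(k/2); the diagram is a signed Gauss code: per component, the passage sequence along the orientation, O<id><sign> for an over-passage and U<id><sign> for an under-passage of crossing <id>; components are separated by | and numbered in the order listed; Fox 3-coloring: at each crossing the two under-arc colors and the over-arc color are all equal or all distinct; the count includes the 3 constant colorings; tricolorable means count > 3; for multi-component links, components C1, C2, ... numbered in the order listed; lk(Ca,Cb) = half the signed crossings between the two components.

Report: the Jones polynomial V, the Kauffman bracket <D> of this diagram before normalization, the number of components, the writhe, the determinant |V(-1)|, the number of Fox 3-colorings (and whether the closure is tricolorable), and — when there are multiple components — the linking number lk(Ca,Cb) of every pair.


V(t) = t + t^3 - t^4
bracket: A^-7 - A^-3 - A^5, w = +3
1 component, writhe +3, over 5 crossings
det 3, colorings 9 of 3^5 — tricolorable
observation: w = +3 shifts under R1 moves; the (-A^3)^(-3) factor cancels that in V


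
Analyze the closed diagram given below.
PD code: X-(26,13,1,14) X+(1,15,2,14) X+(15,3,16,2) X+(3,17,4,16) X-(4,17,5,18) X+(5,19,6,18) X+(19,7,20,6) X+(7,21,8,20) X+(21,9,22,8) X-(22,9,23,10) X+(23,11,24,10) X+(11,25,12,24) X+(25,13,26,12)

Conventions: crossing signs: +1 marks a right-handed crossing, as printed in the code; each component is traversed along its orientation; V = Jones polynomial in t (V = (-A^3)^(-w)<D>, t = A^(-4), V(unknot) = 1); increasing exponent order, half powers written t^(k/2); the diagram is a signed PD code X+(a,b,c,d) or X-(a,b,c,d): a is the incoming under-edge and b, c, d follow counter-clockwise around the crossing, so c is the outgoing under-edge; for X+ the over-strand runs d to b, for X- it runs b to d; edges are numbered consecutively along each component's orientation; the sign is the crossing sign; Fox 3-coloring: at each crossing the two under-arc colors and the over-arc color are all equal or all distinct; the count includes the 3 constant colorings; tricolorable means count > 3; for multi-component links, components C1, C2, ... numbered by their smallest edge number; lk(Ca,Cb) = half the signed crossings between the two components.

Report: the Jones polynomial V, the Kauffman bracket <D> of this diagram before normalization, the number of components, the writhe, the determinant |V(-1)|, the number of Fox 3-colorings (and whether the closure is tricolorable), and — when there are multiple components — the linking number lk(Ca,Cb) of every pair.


V(t) = t^3 + t^5 - t^6 + t^7 - t^8 + t^9 - t^10
bracket: A^-19 - A^-15 + A^-11 - A^-7 + A^-3 - A - A^9, w = +7
1 component, writhe +7, over 13 crossings
det 7, colorings 3 of 3^13 — not tricolorable
observation: V spans 7 powers of t: at least 7 crossings in any diagram


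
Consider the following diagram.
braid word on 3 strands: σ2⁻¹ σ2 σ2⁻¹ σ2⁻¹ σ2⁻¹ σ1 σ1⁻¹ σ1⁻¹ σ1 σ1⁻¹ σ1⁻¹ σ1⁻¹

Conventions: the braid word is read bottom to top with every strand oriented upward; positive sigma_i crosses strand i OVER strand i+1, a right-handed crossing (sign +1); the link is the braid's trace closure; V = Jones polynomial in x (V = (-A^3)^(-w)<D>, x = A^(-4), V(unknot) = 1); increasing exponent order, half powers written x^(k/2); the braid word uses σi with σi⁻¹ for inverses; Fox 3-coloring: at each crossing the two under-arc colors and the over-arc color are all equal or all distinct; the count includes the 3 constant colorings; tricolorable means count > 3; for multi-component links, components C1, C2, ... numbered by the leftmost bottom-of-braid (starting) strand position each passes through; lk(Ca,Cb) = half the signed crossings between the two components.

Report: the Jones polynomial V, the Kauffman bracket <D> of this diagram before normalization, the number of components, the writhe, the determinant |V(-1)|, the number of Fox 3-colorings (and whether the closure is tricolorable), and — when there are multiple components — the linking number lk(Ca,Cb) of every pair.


V = x^-8 - 2x^-7 + x^-6 - 2x^-5 + 2x^-4 + x^-2
<D> = A^-10 + 2A^-2 - 2A^2 + A^6 - 2A^10 + A^14 (w = -6)
1 component over 12 crossings, w = -6
27 Fox colorings among 3^12, |V(-1)| = 9: tricolorable
why: det 9 = |V(-1)|; divisible by 3, so tricolorable


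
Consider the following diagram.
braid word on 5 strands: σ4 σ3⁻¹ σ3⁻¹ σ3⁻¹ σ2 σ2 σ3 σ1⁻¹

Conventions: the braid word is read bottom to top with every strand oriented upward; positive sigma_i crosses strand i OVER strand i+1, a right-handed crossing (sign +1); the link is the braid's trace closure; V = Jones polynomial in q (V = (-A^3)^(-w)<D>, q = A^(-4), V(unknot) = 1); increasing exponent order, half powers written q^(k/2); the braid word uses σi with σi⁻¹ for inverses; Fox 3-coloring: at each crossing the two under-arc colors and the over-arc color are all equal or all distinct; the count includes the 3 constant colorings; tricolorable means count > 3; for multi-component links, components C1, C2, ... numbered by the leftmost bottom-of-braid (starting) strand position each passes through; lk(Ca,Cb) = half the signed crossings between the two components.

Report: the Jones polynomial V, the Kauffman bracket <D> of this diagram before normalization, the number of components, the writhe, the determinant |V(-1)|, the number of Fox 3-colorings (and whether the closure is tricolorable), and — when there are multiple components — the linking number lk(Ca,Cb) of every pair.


V = q^-2 + 2 + q^2
<D> = A^-8 + 2 + A^8 (w = 0)
3 components over 8 crossings, w = 0
lk(C1,C2): 0
lk(C1,C3) = +1
linking number lk(C2,C3) = -1
3 Fox colorings among 3^8, |V(-1)| = 4: not tricolorable
why: w = 0 shifts under R1 moves; the (-A^3)^(0) factor cancels that in V


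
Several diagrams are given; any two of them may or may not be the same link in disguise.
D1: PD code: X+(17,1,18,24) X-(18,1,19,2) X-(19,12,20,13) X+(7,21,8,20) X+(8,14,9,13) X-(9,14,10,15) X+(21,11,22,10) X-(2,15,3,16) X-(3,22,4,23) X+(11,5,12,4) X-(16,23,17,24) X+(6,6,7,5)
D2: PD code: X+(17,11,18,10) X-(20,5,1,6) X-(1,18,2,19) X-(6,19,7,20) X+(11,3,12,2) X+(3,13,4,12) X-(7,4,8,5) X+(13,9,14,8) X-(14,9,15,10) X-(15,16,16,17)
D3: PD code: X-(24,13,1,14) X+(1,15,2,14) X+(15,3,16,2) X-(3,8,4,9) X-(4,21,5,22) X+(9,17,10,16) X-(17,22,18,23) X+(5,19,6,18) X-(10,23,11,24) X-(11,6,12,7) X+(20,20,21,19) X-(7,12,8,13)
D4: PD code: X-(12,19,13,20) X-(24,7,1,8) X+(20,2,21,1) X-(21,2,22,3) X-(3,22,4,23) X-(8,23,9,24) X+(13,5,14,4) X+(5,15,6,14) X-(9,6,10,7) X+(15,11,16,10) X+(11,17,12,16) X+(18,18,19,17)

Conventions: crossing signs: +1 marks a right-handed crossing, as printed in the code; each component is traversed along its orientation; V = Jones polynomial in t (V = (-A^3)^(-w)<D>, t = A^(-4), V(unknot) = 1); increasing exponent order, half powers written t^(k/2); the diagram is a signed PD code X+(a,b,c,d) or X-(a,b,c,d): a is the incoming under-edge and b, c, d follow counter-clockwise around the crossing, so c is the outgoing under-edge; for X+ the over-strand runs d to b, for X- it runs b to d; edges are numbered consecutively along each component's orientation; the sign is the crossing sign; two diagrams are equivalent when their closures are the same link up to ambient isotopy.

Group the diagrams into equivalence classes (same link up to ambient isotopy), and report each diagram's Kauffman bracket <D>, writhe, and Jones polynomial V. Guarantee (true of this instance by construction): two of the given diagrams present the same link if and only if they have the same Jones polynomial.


grouping into links: {D1, D2, D4} | {D3}
V(D1) = -t^-3 + 2t^-2 - 2t^-1 + 3 - 2t + 2t^2 - t^3  (w 0, c 12, <D> = -A^-12 + 2A^-8 - 2A^-4 + 3 - 2A^4 + 2A^8 - A^12)
V(D2) = -t^-3 + 2t^-2 - 2t^-1 + 3 - 2t + 2t^2 - t^3  (w -2, c 10, <D> = -A^-18 + 2A^-14 - 2A^-10 + 3A^-6 - 2A^-2 + 2A^2 - A^6)
V(D3) = -t^-4 + t^-3 + t^-1  [12 crossings, <D> = A^-2 + A^6 - A^10, w = -2]
D4 (bracket -A^-12 + 2A^-8 - 2A^-4 + 3 - 2A^4 + 2A^8 - A^12; 12 crossings at w = 0): V = -t^-3 + 2t^-2 - 2t^-1 + 3 - 2t + 2t^2 - t^3
key observation: comparing 4 Jones polynomials yields 2 groups


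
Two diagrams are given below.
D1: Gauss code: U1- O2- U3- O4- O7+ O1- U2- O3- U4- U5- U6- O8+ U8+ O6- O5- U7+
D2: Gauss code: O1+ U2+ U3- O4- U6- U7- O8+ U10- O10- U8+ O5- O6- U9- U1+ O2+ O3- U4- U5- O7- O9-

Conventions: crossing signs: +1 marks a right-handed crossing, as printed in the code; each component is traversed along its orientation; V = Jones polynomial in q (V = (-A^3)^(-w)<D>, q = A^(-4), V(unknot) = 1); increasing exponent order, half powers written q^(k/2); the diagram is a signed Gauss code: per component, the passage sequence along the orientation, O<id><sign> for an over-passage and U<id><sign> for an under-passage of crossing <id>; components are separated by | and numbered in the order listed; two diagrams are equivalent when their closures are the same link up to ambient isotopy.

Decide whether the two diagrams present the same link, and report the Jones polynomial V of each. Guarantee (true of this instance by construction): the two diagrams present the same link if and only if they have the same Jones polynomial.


equivalent: yes
D1 (bracket A^-8 + 1 - A^4; 8 crossings at w = -4): V = -q^-4 + q^-3 + q^-1
V(D2) = -q^-4 + q^-3 + q^-1  (w -4, c 10, <D> = A^-8 + 1 - A^4)
key observation: all 2 diagrams share one V(q), hence one class


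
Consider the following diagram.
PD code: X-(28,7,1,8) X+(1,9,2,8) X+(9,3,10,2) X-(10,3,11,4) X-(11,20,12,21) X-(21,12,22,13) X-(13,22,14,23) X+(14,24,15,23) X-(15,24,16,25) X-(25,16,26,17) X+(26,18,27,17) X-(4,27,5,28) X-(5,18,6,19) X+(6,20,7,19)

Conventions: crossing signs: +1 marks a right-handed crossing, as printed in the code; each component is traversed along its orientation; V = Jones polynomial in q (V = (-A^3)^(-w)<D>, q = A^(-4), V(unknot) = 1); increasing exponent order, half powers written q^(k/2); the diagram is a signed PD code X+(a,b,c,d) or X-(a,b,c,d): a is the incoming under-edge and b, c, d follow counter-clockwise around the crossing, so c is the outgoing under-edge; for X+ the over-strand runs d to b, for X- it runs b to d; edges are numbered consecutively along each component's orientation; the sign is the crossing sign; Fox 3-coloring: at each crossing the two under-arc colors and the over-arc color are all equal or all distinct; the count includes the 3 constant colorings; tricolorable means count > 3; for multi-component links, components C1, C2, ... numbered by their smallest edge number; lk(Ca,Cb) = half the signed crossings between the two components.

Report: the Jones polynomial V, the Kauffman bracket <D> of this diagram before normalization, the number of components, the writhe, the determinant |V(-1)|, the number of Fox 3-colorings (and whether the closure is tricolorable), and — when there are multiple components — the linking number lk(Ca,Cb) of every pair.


Jones polynomial: V(q) = -q^-4 + q^-3 + q^-1
<D> = A^-8 + 1 - A^4; writhe -4
components 1, writhe -4 (14 crossings)
3-colorings: 9 of 3^14, det 3 — tricolorable
note: the span of V is 3, forcing >= 3 crossings in any diagram


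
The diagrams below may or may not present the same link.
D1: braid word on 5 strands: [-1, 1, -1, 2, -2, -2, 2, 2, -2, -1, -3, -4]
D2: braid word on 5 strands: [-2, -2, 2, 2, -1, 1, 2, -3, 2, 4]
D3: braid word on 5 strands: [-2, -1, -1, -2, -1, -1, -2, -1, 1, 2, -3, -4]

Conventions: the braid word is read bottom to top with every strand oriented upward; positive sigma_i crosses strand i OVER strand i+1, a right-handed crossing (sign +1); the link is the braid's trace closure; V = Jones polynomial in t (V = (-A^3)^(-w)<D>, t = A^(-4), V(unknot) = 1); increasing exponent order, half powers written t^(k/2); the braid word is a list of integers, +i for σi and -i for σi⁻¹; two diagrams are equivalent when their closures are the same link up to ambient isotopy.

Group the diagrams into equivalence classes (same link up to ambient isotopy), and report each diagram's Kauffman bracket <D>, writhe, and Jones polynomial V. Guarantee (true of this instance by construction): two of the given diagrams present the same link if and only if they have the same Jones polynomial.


classes: {D1} | {D2} | {D3}
V(D1) = t^-3 + t^-2 + t^-1 + 1  [12 crossings, <D> = A^-12 + A^-8 + A^-4 + 1, w = -4]
V(D2) = 1 + t + t^2 + t^3  (w +2, c 10, <D> = A^-6 + A^-2 + A^2 + A^6)
V(D3) = 2t^-6 + t^-4 + t^-2  [12 crossings, <D> = A^-16 + A^-8 + 2, w = -8]
note: 3 classes among 3 diagrams; unequal V(t) rules out equality


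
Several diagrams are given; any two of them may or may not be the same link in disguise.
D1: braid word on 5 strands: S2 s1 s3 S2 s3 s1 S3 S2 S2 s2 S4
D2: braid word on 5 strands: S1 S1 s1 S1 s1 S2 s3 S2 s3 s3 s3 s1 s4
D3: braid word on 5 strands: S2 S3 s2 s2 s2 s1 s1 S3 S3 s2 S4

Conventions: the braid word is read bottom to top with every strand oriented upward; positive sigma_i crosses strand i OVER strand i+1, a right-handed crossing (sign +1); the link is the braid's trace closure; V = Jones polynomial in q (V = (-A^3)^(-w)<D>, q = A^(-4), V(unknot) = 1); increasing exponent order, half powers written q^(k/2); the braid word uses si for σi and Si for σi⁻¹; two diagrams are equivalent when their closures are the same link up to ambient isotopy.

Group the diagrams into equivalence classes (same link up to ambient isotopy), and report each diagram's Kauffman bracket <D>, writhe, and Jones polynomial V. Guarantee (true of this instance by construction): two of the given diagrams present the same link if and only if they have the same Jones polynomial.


classes: {D1} | {D2} | {D3}
V(D1) = q^(-7/2) - 2q^(-5/2) + q^(-3/2) - 2q^(-1/2) + q^(1/2) - q^(3/2)  [11 crossings, <D> = A^-9 - A^-5 + 2A^-1 - A^3 + 2A^7 - A^11, w = -1]
V(D2) = -q^(-3/2) - q^(1/2) + q^(9/2) - q^(11/2)  (w +3, c 13, <D> = A^-13 - A^-9 + A^7 + A^15)
V(D3) = q^(-5/2) - q^(-3/2) + 2q^(-1/2) - 4q^(1/2) + 2q^(3/2) - 4q^(5/2) + 2q^(7/2) - q^(9/2) + q^(11/2)  [11 crossings, <D> = -A^-19 + A^-15 - 2A^-11 + 4A^-7 - 2A^-3 + 4A - 2A^5 + A^9 - A^13, w = +1]
note: 3 classes among 3 diagrams; unequal V(q) rules out equality


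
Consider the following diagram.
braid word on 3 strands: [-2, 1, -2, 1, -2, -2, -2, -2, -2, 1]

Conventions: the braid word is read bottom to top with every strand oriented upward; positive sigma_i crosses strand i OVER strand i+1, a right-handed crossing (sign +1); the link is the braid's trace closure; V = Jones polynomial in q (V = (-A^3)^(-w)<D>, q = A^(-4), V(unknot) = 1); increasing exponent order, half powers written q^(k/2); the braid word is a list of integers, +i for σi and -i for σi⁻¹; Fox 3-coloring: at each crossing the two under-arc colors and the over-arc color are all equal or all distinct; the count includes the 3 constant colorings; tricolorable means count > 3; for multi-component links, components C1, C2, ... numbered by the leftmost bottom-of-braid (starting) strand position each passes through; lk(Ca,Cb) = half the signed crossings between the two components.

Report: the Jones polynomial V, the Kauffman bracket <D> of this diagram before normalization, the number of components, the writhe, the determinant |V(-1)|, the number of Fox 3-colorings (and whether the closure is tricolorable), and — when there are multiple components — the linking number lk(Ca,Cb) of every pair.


Jones polynomial: V(q) = -q^-9 + 3q^-8 - 4q^-7 + 6q^-6 - 7q^-5 + 8q^-4 - 6q^-3 + 6q^-2 - 3q^-1 + 3 - q
<D> = -A^-16 + 3A^-12 - 3A^-8 + 6A^-4 - 6 + 8A^4 - 7A^8 + 6A^12 - 4A^16 + 3A^20 - A^24; writhe -4
components 3, writhe -4 (10 crossings)
linking number lk(C1,C2) = 0
lk(C1,C3): -2
lk(C2,C3) = 0
3-colorings: 9 of 3^10, det 48 — tricolorable
note: span 10 respects span(V) <= c + mu - 1 = 12 for this 3-component diagram


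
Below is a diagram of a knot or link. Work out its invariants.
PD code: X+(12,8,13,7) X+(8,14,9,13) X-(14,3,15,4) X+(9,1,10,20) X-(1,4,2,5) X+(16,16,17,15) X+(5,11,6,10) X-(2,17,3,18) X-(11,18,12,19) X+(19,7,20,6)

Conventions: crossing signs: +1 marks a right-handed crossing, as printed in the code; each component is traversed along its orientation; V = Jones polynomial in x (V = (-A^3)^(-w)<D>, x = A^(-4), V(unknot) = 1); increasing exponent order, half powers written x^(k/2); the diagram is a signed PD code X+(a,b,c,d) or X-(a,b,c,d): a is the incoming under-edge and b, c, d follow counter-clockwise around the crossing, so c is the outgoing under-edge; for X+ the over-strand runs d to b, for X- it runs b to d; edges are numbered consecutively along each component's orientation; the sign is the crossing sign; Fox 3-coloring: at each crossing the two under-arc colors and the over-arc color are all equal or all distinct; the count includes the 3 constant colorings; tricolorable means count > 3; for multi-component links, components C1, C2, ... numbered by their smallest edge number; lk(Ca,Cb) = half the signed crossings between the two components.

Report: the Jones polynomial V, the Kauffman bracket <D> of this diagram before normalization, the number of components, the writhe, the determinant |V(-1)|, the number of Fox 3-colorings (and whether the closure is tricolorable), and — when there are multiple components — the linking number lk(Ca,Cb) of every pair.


V(x) = -x^-1 + 2 - x + 2x^2 - x^3 + x^4 - x^5
bracket: -A^-14 + A^-10 - A^-6 + 2A^-2 - A^2 + 2A^6 - A^10, w = +2
1 component, writhe +2, over 10 crossings
det 9, colorings 9 of 3^10 — tricolorable
observation: det 9 = |V(-1)|; divisible by 3, so tricolorable
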